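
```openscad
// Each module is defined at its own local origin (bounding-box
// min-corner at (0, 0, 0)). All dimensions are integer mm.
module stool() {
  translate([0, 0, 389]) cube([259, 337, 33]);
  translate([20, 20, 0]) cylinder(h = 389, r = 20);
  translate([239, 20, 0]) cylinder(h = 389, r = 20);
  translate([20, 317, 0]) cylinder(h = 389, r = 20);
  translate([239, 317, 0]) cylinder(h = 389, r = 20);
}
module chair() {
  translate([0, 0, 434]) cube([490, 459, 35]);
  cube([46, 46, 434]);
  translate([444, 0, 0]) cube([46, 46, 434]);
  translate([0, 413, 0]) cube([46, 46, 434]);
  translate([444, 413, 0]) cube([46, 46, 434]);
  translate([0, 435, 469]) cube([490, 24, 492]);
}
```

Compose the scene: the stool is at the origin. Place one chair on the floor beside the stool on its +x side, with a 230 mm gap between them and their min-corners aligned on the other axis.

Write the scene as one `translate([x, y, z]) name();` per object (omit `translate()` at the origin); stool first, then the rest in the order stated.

stool();
translate([489, 0, 0]) chair();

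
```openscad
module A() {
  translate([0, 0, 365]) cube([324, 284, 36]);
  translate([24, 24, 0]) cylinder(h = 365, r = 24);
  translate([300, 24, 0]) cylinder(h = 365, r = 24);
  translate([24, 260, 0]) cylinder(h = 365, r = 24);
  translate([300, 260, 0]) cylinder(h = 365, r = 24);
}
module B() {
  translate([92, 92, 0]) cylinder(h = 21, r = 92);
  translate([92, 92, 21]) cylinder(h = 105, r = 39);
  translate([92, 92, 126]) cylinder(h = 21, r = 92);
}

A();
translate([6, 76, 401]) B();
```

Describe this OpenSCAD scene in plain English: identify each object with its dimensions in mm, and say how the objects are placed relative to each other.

A is a four-legged stool. The seat is a 324×284×36 mm slab whose top surface is at z = 401 mm; four round legs, each 48 mm in diameter, run from the floor (z = 0) to the underside of the seat, each leg's axis is inset half a diameter from the nearest pair of seat edges (so the leg's bounding box is flush with the corner).

B is a spool: two coaxial disc flanges of radius 92 mm and thickness 21 mm, joined by a core cylinder of radius 39 mm and height 105 mm. The lower flange rests on z = 0 and the three cylinders share a vertical axis.

The spool is on top of the stool.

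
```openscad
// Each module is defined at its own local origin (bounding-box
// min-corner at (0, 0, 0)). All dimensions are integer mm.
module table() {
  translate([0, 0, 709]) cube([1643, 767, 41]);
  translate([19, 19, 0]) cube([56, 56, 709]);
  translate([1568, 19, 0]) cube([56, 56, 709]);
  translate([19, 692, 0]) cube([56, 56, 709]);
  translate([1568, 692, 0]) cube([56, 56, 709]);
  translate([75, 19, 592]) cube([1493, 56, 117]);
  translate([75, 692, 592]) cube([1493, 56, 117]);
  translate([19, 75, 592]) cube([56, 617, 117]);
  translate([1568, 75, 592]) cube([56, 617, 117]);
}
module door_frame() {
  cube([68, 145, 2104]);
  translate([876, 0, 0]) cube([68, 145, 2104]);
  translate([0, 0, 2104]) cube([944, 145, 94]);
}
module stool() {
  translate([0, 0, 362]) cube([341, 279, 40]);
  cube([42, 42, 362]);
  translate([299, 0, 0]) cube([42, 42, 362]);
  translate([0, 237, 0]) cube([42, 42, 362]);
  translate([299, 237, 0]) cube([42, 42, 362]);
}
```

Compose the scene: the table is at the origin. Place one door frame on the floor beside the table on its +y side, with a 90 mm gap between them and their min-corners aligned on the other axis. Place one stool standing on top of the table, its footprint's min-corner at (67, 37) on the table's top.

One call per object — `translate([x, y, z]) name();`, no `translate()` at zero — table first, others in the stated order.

table();
translate([0, 857, 0]) door_frame();
translate([67, 37, 750]) stool();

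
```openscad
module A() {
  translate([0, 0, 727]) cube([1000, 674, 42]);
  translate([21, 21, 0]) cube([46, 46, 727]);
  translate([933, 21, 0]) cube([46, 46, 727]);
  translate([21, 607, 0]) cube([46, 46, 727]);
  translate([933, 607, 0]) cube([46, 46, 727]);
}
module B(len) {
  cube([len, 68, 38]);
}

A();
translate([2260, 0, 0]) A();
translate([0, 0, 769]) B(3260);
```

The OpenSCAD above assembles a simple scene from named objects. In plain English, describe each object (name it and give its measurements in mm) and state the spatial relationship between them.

A is a table: top 1000 mm (x) × 674 mm (y), 42 mm thick, upper face at z = 769 mm, on four 46×46 mm square legs, each inset 21 mm from the nearest pair of top edges, running from z = 0 to the bottom of the top.

B is a rectangular beam 3260 mm long (x), 68 mm deep (y), 38 mm thick (z).

The beam spans the tops of two tables placed 1260 mm apart, resting at z = 769 mm.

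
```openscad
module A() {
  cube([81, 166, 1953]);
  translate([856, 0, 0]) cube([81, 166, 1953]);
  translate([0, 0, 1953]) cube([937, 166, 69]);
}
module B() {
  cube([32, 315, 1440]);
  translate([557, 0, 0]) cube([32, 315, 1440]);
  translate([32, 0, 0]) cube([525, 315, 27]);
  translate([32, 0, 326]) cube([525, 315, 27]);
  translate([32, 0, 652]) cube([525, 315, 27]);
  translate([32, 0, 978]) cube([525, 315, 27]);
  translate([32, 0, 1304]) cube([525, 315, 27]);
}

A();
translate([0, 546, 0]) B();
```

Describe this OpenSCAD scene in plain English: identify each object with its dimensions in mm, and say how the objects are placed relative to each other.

A is a door frame. The clear opening is 775 mm wide and 1953 mm high. Two 81 mm wide jambs, 166 mm deep, stand either side of the opening from the floor to the top of the opening. A 69 mm thick head sits across the top of both jambs, spanning the full outside width of the frame.

B is a bookshelf 589 mm wide overall, 315 mm deep and 1440 mm tall. The two sides are 32 mm thick vertical panels. 5 horizontal shelves of 27 mm thickness span between the inner faces of the sides; the lowest shelf sits on the floor and shelves are stacked with a clear vertical gap of 299 mm between each pair.

The bookshelf is on the floor beside the door frame on its +y side.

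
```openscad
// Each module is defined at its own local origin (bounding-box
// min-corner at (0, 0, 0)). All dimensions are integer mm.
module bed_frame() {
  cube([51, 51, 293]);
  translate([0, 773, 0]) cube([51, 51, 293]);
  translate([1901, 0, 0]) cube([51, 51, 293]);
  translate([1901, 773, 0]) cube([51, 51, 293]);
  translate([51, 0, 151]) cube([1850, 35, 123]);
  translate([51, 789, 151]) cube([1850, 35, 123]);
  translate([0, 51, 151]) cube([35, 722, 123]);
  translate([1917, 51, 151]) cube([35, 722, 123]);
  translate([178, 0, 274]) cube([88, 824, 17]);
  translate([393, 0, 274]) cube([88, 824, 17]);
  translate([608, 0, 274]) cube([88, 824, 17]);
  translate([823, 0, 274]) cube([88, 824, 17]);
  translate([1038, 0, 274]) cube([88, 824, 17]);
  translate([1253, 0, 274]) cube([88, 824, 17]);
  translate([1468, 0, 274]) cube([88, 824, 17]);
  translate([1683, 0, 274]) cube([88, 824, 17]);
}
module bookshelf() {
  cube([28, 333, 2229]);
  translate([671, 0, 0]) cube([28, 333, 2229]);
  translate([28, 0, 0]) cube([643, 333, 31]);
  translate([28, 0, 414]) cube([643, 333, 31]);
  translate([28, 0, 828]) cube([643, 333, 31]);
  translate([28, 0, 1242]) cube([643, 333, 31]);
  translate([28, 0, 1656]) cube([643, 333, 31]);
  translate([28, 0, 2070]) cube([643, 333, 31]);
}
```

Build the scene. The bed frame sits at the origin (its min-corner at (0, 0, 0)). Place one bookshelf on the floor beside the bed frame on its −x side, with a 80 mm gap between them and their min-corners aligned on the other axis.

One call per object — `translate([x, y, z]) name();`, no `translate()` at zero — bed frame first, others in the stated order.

bed_frame();
translate([-779, 0, 0]) bookshelf();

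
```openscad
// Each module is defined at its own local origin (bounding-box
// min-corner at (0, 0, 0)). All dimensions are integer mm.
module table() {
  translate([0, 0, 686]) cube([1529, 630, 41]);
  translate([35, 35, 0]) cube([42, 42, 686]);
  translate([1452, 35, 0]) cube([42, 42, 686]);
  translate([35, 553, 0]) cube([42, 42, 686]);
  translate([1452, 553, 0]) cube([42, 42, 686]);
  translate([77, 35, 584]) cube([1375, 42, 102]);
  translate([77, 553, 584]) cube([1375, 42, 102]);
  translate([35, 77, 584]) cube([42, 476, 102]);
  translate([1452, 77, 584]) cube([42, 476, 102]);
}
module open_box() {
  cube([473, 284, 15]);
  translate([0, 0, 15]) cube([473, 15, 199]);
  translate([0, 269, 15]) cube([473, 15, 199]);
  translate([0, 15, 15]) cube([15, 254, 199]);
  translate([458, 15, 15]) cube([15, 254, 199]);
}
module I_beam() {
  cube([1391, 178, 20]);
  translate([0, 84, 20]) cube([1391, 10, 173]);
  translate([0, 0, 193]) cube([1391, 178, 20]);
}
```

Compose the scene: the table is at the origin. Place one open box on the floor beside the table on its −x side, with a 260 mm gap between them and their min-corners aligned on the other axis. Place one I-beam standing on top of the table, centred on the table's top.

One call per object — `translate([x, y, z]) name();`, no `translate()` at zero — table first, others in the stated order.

table();
translate([-733, 0, 0]) open_box();
translate([69, 226, 727]) I_beam();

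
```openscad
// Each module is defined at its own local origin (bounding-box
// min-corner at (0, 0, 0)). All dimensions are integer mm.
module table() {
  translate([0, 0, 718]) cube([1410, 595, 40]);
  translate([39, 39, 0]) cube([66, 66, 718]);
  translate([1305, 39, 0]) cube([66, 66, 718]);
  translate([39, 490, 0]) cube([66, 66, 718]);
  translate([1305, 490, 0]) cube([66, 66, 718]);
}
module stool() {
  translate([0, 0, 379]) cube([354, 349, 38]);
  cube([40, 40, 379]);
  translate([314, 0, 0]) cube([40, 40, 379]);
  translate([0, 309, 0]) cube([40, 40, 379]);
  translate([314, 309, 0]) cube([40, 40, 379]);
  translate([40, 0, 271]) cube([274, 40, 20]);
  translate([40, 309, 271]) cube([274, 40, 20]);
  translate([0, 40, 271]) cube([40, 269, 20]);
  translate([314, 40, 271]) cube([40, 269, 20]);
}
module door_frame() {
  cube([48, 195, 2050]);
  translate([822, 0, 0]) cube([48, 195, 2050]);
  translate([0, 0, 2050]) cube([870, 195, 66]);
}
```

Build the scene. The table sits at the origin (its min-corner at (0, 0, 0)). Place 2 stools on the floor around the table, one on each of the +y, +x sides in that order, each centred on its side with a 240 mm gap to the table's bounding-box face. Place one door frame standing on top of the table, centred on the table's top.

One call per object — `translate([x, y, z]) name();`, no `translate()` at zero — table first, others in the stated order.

table();
translate([528, 835, 0]) stool();
translate([1650, 123, 0]) stool();
translate([270, 200, 758]) door_frame();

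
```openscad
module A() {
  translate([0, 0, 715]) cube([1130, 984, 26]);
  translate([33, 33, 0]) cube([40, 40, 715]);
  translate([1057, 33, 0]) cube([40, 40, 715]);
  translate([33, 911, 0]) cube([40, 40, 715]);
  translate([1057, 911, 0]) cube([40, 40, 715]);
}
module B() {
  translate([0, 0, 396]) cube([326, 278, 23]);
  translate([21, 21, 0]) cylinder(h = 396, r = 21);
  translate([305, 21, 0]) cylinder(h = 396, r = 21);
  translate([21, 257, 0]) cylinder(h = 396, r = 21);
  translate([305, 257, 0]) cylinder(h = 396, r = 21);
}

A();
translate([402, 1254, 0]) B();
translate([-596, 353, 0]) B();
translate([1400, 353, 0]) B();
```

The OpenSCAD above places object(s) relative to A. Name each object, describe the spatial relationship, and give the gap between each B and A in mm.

Each stool's nearest face is 270 mm from the table's bounding box.

A is a table. B is a stool. Three stools sit around the table at the +y, −x, +x sides. The gap between each stool and the table is 270 mm.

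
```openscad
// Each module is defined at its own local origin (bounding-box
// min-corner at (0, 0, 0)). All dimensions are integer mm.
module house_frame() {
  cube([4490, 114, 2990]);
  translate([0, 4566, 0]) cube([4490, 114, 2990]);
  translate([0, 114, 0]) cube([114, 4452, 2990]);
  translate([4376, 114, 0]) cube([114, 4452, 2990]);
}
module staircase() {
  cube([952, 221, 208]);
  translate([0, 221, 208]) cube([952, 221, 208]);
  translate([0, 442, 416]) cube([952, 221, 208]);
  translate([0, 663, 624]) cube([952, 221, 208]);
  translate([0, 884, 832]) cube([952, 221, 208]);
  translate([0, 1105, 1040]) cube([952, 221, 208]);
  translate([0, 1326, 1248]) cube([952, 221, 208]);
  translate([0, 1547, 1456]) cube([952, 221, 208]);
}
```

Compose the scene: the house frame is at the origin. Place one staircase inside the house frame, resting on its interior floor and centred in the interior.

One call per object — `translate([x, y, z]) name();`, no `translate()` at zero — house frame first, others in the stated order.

house_frame();
translate([1769, 1456, 0]) staircase();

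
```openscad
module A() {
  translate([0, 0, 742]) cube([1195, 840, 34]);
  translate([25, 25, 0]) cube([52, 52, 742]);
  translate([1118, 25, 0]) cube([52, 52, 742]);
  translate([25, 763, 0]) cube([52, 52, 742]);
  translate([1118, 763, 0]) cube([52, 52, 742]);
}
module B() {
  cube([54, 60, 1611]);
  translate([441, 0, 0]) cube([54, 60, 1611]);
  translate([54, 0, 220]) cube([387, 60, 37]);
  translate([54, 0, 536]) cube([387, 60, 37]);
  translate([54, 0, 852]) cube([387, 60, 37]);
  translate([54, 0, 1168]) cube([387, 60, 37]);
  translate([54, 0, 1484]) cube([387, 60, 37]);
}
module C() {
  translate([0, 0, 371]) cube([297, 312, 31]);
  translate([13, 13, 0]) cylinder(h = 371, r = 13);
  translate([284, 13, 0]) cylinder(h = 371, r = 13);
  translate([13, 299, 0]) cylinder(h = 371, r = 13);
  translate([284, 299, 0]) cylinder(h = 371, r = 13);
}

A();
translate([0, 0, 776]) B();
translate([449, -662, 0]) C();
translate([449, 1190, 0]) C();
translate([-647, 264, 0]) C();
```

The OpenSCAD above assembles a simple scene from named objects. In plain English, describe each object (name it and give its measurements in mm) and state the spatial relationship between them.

A is a table with a 1195×840 mm rectangular top, 34 mm thick, top surface at z = 776 mm, supported by four 52×52 mm square legs, each inset 25 mm from the nearest pair of top edges, running from the floor.

B is a straight ladder. Two 54×60 mm vertical rails, 1611 mm tall, stand 495 mm apart (outside-to-outside) with their front faces coplanar on the −y side. 5 rungs, each 60 mm deep and 37 mm tall, span between the inner faces of the rails, front faces flush with the rails. The lowest rung's underside is at z = 220 mm and rungs are spaced 316 mm apart (underside to underside).

C is a four-legged stool. The seat is a 297×312×31 mm slab whose top surface is at z = 402 mm; four round legs, each 26 mm in diameter, run from the floor (z = 0) to the underside of the seat, each leg's axis is inset half a diameter from the nearest pair of seat edges (so the leg's bounding box is flush with the corner).

The ladder is on top of the table. Three stools sit around the table at the −y, +y, −x sides.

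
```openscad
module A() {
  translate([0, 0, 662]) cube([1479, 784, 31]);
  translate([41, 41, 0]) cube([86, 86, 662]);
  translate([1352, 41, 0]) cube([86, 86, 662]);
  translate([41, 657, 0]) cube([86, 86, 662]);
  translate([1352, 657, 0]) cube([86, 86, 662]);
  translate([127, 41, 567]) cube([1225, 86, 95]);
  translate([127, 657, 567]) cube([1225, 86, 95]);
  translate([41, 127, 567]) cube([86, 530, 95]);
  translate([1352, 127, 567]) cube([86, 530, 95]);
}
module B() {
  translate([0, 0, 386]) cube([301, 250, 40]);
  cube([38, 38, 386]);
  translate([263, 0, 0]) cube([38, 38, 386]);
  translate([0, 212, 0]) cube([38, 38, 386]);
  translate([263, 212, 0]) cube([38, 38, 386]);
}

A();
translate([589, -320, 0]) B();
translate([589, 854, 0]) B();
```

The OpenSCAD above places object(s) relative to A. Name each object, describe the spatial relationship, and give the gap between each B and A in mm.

Each stool's nearest face is 70 mm from the table's bounding box.

A is a table. B is a stool. Two stools sit around the table at the −y, +y sides. The gap between each stool and the table is 70 mm.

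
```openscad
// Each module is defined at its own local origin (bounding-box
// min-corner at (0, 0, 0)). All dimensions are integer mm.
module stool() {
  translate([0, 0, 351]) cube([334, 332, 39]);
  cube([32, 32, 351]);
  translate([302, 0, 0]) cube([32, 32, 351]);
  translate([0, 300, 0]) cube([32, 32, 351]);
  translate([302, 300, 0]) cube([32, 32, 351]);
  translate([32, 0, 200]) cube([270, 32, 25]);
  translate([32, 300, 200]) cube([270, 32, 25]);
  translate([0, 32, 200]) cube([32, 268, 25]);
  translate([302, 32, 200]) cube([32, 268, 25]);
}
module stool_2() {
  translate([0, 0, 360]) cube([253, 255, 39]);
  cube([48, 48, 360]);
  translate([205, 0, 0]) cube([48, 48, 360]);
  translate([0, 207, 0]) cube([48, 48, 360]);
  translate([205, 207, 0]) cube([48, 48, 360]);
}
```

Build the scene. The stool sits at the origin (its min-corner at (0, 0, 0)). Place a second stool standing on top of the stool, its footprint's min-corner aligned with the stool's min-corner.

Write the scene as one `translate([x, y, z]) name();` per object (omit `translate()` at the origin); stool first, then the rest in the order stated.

stool();
translate([0, 0, 390]) stool_2();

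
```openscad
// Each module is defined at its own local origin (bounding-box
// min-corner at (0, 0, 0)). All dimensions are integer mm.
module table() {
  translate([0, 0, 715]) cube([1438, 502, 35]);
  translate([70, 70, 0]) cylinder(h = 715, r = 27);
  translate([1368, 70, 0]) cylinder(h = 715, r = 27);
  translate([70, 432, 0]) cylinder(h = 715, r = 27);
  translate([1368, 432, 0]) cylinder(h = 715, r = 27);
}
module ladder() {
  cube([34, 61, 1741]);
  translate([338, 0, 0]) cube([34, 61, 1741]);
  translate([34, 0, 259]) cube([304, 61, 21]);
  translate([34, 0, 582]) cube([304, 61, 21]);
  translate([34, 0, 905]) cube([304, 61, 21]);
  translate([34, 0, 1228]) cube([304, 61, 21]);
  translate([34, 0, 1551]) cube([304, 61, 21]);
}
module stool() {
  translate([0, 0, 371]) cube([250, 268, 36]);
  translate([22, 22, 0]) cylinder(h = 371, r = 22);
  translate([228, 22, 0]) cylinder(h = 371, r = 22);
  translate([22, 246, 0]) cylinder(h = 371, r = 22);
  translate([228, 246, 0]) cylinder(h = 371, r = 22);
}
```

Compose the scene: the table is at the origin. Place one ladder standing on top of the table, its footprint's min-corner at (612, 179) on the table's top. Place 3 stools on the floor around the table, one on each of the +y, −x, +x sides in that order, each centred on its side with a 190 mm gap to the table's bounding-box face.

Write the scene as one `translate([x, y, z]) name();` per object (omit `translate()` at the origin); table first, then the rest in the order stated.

table();
translate([612, 179, 750]) ladder();
translate([594, 692, 0]) stool();
translate([-440, 117, 0]) stool();
translate([1628, 117, 0]) stool();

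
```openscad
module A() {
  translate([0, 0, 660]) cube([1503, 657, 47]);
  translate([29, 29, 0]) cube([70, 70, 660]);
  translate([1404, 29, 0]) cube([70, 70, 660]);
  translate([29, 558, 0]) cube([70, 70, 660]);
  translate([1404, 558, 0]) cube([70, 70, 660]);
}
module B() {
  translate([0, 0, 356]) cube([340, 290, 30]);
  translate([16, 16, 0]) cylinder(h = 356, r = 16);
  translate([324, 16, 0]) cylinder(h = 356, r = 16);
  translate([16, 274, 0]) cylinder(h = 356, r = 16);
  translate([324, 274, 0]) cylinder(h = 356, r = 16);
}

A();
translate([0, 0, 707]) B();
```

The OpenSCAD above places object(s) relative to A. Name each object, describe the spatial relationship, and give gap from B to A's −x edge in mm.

The stool's min-x is at 0; the table's min-x is 0; gap = 0 mm.

A is a table. B is a stool. The stool is on top of the table. The gap from the stool to the table's −x edge is 0 mm.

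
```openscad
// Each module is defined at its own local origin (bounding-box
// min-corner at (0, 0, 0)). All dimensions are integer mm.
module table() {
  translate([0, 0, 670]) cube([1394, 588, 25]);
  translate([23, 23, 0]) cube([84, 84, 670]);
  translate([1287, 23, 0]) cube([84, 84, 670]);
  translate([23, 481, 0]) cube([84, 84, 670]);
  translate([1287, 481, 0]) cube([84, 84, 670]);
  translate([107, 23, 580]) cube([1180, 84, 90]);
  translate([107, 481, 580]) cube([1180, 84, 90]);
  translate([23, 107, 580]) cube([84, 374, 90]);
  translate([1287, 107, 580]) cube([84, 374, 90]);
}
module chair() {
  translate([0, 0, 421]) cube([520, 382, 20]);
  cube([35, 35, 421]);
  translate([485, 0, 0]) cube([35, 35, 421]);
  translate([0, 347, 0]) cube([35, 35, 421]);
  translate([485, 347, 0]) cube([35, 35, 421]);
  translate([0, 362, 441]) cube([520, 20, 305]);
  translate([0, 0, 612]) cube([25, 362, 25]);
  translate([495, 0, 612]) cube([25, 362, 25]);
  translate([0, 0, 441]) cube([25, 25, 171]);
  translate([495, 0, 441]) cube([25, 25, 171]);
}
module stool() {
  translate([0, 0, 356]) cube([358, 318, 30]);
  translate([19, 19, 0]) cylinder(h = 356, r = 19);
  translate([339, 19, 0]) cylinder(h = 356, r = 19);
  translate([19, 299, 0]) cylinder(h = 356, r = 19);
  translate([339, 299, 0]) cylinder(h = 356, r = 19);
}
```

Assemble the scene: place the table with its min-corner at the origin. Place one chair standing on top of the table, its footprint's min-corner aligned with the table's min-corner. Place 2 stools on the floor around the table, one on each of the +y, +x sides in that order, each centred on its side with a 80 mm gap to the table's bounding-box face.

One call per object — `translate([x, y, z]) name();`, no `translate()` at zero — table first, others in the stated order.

table();
translate([0, 0, 695]) chair();
translate([518, 668, 0]) stool();
translate([1474, 135, 0]) stool();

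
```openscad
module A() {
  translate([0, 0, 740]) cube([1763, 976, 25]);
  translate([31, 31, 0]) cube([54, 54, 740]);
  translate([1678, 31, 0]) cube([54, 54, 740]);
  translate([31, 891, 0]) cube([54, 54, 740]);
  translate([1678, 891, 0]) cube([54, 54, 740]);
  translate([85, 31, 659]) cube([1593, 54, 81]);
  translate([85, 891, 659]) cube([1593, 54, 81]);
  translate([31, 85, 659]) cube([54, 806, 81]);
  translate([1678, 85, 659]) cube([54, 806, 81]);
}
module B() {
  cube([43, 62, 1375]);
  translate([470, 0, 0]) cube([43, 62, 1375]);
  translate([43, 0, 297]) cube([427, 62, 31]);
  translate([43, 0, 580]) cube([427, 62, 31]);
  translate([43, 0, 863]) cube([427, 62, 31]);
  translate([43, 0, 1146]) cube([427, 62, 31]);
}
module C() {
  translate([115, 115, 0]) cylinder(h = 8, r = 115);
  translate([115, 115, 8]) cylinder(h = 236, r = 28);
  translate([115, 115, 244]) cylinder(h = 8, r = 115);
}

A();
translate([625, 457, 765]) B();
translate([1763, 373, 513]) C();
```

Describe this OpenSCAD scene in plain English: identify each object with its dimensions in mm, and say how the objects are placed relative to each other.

A is a table: top 1763 mm (x) × 976 mm (y), 25 mm thick, upper face at z = 765 mm, on four 54×54 mm square legs, each inset 31 mm from the nearest pair of top edges, running from z = 0 to the bottom of the top. Four apron rails, 54 mm thick and 81 mm tall, run between adjacent legs with their top edges flush with the underside of the top and their outer faces flush with the legs' outer faces.

B is a straight ladder. Two 43×62 mm vertical rails, 1375 mm tall, stand 513 mm apart (outside-to-outside) with their front faces coplanar on the −y side. 4 rungs, each 62 mm deep and 31 mm tall, span between the inner faces of the rails, front faces flush with the rails. The lowest rung's underside is at z = 297 mm and rungs are spaced 283 mm apart (underside to underside).

C is a spool: two coaxial disc flanges of radius 115 mm and thickness 8 mm, joined by a core cylinder of radius 28 mm and height 236 mm. The lower flange rests on z = 0 and the three cylinders share a vertical axis.

The ladder is on top of the table, centred. The spool is beside the table with their tops flush at z = 765.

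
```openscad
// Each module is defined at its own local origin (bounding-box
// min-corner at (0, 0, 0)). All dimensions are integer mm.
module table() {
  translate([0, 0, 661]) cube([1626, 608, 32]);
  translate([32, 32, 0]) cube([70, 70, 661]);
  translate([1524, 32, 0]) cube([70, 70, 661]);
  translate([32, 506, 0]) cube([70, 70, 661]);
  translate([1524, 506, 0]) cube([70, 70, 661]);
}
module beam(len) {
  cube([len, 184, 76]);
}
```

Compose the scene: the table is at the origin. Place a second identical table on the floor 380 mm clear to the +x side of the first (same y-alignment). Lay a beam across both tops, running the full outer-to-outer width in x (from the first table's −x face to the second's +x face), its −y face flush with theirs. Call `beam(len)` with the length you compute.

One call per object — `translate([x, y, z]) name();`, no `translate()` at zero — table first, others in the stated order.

table();
translate([2006, 0, 0]) table();
translate([0, 0, 693]) beam(3632);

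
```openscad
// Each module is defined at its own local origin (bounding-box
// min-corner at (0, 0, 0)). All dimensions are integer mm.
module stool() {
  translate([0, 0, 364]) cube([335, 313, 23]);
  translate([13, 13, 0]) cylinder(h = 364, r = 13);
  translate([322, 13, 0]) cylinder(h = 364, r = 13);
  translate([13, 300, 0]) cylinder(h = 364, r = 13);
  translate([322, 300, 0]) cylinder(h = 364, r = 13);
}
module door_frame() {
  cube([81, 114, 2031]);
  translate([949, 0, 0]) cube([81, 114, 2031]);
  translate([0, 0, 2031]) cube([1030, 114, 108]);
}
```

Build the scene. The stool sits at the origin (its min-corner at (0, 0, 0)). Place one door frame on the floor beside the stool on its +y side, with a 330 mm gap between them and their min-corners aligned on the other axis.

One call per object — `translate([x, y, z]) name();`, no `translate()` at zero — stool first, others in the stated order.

stool();
translate([0, 643, 0]) door_frame();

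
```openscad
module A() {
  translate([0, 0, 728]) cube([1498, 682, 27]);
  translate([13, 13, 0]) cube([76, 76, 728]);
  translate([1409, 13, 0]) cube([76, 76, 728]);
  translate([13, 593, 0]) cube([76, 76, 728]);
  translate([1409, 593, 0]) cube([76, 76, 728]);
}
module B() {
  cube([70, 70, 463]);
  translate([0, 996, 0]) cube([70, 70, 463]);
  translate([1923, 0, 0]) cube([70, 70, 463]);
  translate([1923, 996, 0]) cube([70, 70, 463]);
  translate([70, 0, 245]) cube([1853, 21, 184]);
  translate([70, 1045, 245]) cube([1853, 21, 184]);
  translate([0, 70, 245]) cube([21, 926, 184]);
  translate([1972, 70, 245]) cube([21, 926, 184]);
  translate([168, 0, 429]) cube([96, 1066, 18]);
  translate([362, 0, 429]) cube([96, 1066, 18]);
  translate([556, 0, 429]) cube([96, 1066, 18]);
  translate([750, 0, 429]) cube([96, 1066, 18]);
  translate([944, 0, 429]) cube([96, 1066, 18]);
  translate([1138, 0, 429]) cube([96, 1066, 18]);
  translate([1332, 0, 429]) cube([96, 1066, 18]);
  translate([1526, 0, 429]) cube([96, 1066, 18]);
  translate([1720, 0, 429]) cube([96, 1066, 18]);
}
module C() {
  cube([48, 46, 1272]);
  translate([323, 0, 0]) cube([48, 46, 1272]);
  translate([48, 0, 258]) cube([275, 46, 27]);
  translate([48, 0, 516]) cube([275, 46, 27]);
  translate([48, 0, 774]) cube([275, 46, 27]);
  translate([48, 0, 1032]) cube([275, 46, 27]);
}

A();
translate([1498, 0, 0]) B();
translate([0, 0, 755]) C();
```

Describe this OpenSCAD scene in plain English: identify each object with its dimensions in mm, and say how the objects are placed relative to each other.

A is a table with a 1498×682 mm rectangular top, 27 mm thick, top surface at z = 755 mm, supported by four 76×76 mm square legs, each inset 13 mm from the nearest pair of top edges, running from the floor.

B is a bed frame 1993 mm long (x) by 1066 mm wide (y). Four 70×70 mm corner posts, 463 mm tall, at the corners of the footprint. Four rails of 21 mm thickness and 184 mm height run between adjacent posts with their undersides at z = 245 mm, their outer faces flush with the outside of the frame (the two x-running rails run between the posts' inner faces; the two y-running rails run between the posts' inner faces). 9 slats, each 96 mm wide (x) and 18 mm thick, lie across the top of the two x-running rails, running the full 1066 mm width of the frame in y; the slats are evenly spaced along x between the inner faces of the end posts with equal gaps (rounded down to the nearest mm) at the −x end and between each pair — any rounding remainder accumulates at the +x end.

C is a wooden ladder with two side rails of 48×46 mm section and 1272 mm height, set 371 mm apart overall. Between them run 4 rectangular rungs (46 mm deep, 27 mm thick), front faces flush with the rails' −y face. The bottom of the first rung is 258 mm above the floor and each subsequent rung is 258 mm higher than the one below.

The bed frame is against the table's +x side, with their −y faces flush. The ladder is on top of the table.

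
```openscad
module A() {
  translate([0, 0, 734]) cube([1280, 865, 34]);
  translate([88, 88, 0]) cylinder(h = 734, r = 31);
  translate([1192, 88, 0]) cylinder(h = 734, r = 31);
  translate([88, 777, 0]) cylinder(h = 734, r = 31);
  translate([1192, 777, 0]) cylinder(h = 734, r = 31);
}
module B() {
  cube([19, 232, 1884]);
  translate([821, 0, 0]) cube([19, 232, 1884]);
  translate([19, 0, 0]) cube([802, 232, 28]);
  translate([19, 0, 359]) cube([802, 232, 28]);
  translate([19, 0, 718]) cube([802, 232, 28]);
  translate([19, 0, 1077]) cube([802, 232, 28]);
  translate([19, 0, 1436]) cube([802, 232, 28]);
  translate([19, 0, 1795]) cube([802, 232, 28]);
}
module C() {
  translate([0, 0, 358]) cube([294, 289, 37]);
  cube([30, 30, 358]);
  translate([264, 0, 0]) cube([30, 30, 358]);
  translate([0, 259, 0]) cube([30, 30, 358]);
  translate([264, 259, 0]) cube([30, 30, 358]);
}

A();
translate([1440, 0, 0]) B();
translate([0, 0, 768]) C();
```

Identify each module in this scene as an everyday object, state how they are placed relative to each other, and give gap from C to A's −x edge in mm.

A is a table. B is a bookshelf. C is a stool. The bookshelf is on the floor beside the table on its +x side. The stool is on top of the table. The gap from the stool to the table's −x edge is 0 mm.

The stool's min-x is at 0; the table's min-x is 0; gap = 0 mm.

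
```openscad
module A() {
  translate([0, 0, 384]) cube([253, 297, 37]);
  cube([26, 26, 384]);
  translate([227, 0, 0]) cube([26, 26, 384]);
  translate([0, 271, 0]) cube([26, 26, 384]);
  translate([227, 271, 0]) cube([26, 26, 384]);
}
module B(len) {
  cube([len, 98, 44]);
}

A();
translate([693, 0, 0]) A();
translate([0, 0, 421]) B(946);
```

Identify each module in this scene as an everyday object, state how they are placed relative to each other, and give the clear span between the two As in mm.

Second stool starts at x = 693; first ends at x = 253; clear span = 693 − 253 = 440 mm.

A is a stool. B is a beam. A beam spans the tops of two stools. The clear span between the two stools is 440 mm.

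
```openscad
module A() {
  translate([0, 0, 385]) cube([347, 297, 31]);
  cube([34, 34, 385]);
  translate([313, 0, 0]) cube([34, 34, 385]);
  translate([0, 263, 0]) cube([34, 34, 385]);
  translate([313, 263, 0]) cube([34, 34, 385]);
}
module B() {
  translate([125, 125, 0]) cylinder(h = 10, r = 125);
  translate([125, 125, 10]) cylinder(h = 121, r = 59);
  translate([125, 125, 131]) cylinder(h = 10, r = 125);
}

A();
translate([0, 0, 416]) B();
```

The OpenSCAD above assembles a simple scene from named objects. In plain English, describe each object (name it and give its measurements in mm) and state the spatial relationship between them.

A is a four-legged stool. The seat is 347×297 mm, 31 mm thick, top at z = 416 mm. It stands on four square legs, each 34×34 mm in cross-section, from z = 0 to the seat underside, each flush with a corner of the seat.

B is a spool: two coaxial disc flanges of radius 125 mm and thickness 10 mm, joined by a core cylinder of radius 59 mm and height 121 mm. The lower flange rests on z = 0 and the three cylinders share a vertical axis.

The spool is on top of the stool.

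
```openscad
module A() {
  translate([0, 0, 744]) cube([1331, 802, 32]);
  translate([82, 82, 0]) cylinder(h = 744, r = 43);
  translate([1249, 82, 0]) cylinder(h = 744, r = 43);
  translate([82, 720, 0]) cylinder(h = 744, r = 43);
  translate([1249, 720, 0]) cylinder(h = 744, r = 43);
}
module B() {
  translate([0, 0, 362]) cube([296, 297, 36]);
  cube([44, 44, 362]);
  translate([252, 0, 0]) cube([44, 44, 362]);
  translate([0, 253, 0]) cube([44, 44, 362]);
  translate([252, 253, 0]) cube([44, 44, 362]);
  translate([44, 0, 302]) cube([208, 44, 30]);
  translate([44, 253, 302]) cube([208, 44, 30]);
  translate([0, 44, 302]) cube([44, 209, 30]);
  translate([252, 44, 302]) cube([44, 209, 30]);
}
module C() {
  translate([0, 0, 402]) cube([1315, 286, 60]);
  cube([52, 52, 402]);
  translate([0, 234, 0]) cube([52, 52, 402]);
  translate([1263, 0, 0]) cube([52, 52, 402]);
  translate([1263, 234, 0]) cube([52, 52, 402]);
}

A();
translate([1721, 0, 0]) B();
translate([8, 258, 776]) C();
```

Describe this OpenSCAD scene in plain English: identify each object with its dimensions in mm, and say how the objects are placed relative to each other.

A is a rectangular dining table. The top is 1331×802×32 mm with its upper surface at z = 776 mm. It stands on four round legs of 86 mm diameter, each leg's bounding box inset 39 mm from the nearest pair of top edges, running from the floor to the underside of the top.

B is a four-legged stool. The seat is a 296×297×36 mm slab whose top surface is at z = 398 mm; four square legs, each 44×44 mm in cross-section, run from the floor (z = 0) to the underside of the seat, each flush with a corner of the seat. Four stretchers, 44 mm wide and 30 mm tall, connect adjacent legs with their undersides at z = 302 mm, each running between the inner faces of the legs it joins and aligned with the legs' outer faces on the other axis.

C is a long wooden bench with a 1315 mm (x) × 286 mm (y) seat, 60 mm thick, its top surface 462 mm above the floor. Four 52 mm square legs at the seat corners, flush with the edges, run from z = 0 to the seat underside.

The stool is on the floor beside the table on its +x side. The bench is on top of the table, centred.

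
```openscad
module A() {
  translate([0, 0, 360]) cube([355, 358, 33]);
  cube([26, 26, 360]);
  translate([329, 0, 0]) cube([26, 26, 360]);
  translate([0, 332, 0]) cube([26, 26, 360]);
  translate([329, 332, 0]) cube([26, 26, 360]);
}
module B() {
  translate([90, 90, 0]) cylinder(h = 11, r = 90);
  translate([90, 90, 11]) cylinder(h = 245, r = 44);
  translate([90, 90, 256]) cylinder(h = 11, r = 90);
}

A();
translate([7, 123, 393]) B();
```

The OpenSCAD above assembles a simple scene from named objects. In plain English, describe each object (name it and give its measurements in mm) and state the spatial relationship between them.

A is a four-legged stool. The seat is a 355×358×33 mm slab whose top surface is at z = 393 mm; four square legs, each 26×26 mm in cross-section, run from the floor (z = 0) to the underside of the seat, each flush with a corner of the seat.

B is a spool: two coaxial disc flanges of radius 90 mm and thickness 11 mm, joined by a core cylinder of radius 44 mm and height 245 mm. The lower flange rests on z = 0 and the three cylinders share a vertical axis.

The spool is on top of the stool.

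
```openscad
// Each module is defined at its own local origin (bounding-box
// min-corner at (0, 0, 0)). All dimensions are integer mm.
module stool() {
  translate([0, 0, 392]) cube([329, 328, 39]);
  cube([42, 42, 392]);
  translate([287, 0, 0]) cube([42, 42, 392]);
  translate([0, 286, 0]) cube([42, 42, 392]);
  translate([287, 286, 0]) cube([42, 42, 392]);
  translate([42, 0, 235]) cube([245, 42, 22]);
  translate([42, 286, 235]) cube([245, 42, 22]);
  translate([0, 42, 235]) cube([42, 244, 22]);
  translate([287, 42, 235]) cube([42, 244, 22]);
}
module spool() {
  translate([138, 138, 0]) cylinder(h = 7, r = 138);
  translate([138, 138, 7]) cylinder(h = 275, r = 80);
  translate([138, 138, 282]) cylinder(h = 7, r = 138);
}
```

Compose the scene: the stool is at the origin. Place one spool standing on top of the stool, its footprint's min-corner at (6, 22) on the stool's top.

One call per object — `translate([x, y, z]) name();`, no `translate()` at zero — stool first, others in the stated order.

stool();
translate([6, 22, 431]) spool();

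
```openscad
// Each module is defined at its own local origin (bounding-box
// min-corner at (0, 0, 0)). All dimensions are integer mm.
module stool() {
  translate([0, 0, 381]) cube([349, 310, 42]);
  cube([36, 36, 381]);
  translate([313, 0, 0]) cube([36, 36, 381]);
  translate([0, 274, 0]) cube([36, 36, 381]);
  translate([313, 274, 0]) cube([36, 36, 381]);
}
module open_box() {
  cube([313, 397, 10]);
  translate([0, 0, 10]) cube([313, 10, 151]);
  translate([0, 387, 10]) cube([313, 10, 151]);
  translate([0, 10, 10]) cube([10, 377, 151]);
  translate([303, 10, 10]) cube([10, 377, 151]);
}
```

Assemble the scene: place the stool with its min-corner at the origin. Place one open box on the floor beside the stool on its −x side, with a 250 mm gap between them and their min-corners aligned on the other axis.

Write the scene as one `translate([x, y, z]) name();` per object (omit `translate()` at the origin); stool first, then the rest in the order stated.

stool();
translate([-563, 0, 0]) open_box();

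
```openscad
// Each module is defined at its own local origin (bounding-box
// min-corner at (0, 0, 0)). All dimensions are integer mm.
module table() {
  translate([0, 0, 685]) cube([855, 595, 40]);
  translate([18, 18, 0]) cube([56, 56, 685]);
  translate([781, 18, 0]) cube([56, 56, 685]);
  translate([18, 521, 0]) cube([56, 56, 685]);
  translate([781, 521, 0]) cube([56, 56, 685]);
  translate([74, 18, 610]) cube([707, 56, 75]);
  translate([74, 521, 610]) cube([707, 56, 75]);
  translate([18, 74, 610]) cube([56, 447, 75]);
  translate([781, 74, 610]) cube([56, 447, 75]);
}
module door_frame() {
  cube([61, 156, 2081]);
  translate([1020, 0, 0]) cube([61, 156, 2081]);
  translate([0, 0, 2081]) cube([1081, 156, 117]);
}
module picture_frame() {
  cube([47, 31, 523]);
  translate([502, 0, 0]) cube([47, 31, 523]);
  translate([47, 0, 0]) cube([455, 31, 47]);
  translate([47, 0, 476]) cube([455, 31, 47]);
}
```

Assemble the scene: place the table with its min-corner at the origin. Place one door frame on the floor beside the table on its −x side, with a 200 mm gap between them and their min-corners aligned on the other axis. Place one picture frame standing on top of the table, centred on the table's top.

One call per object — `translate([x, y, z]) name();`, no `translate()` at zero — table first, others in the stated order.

table();
translate([-1281, 0, 0]) door_frame();
translate([153, 282, 725]) picture_frame();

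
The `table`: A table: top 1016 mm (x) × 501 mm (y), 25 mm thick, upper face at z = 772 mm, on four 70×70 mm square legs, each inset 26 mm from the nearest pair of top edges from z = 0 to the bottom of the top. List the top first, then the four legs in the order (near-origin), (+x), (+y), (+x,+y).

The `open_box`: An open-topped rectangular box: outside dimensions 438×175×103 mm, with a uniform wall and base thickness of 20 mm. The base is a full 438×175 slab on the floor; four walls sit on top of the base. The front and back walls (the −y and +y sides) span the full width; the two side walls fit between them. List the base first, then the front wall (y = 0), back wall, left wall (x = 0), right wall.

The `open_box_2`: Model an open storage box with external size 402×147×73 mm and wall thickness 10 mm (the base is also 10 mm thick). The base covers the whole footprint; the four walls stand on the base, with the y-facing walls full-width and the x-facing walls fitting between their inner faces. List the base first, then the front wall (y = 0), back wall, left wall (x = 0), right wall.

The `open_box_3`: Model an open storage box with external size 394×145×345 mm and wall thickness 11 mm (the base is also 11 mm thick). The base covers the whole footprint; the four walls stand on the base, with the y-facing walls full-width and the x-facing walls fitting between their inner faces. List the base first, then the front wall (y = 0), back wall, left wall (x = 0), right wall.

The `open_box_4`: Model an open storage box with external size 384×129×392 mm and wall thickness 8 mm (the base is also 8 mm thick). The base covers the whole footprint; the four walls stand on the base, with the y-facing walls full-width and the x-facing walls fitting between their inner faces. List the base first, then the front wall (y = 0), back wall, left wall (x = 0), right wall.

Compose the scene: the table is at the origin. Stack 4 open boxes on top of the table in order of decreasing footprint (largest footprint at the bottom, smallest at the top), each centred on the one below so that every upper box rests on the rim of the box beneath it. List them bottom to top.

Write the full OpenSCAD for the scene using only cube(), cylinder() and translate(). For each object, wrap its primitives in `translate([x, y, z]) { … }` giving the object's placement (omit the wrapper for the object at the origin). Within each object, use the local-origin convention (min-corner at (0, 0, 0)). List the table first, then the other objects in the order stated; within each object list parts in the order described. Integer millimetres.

translate([0, 0, 747]) cube([1016, 501, 25]);
translate([26, 26, 0]) cube([70, 70, 747]);
translate([920, 26, 0]) cube([70, 70, 747]);
translate([26, 405, 0]) cube([70, 70, 747]);
translate([920, 405, 0]) cube([70, 70, 747]);
translate([289, 163, 772]) {
  cube([438, 175, 20]);
  translate([0, 0, 20]) cube([438, 20, 83]);
  translate([0, 155, 20]) cube([438, 20, 83]);
  translate([0, 20, 20]) cube([20, 135, 83]);
  translate([418, 20, 20]) cube([20, 135, 83]);
}
translate([307, 177, 875]) {
  cube([402, 147, 10]);
  translate([0, 0, 10]) cube([402, 10, 63]);
  translate([0, 137, 10]) cube([402, 10, 63]);
  translate([0, 10, 10]) cube([10, 127, 63]);
  translate([392, 10, 10]) cube([10, 127, 63]);
}
translate([311, 178, 948]) {
  cube([394, 145, 11]);
  translate([0, 0, 11]) cube([394, 11, 334]);
  translate([0, 134, 11]) cube([394, 11, 334]);
  translate([0, 11, 11]) cube([11, 123, 334]);
  translate([383, 11, 11]) cube([11, 123, 334]);
}
translate([316, 186, 1293]) {
  cube([384, 129, 8]);
  translate([0, 0, 8]) cube([384, 8, 384]);
  translate([0, 121, 8]) cube([384, 8, 384]);
  translate([0, 8, 8]) cube([8, 113, 384]);
  translate([376, 8, 8]) cube([8, 113, 384]);
}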